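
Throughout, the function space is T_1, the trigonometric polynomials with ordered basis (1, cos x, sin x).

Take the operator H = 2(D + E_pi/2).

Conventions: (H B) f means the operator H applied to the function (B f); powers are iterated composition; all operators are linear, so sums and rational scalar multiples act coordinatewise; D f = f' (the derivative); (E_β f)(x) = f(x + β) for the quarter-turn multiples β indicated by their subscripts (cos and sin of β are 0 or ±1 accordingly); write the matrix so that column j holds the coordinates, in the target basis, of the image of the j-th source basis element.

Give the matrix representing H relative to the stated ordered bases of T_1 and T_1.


the matrix is [[2, 0, 0]; [0, 0, 4]; [0, -4, 0]] (rows listed top to bottom)

image of 1: 2
image of cos x: -4sin x
image of sin x: 4cos x
each image's coordinates form column j of the matrix


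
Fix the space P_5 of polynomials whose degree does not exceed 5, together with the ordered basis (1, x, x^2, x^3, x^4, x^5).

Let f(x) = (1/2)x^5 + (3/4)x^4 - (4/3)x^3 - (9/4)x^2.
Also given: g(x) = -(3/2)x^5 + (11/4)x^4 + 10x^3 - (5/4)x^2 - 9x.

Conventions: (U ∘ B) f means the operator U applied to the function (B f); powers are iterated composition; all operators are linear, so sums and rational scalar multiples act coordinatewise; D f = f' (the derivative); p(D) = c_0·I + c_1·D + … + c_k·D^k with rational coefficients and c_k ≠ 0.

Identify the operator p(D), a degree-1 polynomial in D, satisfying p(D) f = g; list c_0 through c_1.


p(D) = -3·I + 2·D, i.e. c_0 = -3, c_1 = 2

D^0 f = (1/2)x^5 + (3/4)x^4 - (4/3)x^3 - (9/4)x^2
D^1 f = (5/2)x^4 + 3x^3 - 4x^2 - (9/2)x
matching coefficients of g against c_0 f + c_1 Df + … from the top degree down determines the c_i
solution: c_0 = -3, c_1 = 2


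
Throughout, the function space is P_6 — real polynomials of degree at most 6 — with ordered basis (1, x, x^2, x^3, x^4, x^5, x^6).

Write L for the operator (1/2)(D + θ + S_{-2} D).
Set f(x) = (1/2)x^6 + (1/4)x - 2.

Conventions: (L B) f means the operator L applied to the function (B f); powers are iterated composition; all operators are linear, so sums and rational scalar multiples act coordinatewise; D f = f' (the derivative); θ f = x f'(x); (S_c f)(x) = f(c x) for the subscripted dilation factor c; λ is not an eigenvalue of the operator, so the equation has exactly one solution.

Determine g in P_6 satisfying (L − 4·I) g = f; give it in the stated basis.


the result is g(x) = -(1/2)x^6 + 31x^5 + (2635/4)x^4 - 3689x^3 - (18445/2)x^2 + (36889/14)x + 36917/56

write g with unknown coordinates in the stated basis and equate coefficients in (L − 4·I) g = f
solving from the highest basis element down gives g = -(1/2)x^6 + 31x^5 + (2635/4)x^4 - 3689x^3 - (18445/2)x^2 + (36889/14)x + 36917/56
check: L g = -(3/2)x^6 + 124x^5 + 2635x^4 - 14756x^3 - 36890x^2 + (295119/28)x + 36889/14
so L g − 4·g = (1/2)x^6 + (1/4)x - 2 = f ✓


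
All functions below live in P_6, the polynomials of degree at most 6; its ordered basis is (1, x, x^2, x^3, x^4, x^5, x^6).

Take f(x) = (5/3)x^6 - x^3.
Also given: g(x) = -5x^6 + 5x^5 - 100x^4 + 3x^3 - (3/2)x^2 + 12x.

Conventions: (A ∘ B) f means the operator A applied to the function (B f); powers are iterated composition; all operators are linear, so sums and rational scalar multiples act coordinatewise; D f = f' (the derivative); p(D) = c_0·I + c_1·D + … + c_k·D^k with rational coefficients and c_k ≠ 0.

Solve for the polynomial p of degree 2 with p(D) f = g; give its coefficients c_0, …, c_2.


D^0 f = (5/3)x^6 - x^3
D^1 f = 10x^5 - 3x^2
D^2 f = 50x^4 - 6x
matching coefficients of g against c_0 f + c_1 Df + … from the top degree down determines the c_i
solution: c_0 = -3, c_1 = 1/2, c_2 = -2

p(D) = -3·I + (1/2)·D − 2·D^2, i.e. c_0 = -3, c_1 = 1/2, c_2 = -2


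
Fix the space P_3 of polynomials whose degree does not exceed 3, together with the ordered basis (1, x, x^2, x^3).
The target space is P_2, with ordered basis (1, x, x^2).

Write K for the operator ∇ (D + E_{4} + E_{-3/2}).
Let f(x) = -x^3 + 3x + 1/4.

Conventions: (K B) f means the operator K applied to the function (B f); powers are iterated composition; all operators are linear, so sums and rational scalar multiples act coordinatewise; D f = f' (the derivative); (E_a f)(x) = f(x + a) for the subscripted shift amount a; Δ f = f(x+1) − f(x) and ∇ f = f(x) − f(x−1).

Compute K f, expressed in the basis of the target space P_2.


D f = -3x^2 + 3
E_{4} f = -x^3 - 12x^2 - 45x - 207/4
E_{-3/2} f = -x^3 + (9/2)x^2 - (15/4)x - 7/8
(D + E_{4} + E_{-3/2}) f = -2x^3 - (21/2)x^2 - (195/4)x - 397/8
∇ (D + E_{4} + E_{-3/2}) f = -6x^2 - 15x - 161/4

the result is g(x) = -6x^2 - 15x - 161/4


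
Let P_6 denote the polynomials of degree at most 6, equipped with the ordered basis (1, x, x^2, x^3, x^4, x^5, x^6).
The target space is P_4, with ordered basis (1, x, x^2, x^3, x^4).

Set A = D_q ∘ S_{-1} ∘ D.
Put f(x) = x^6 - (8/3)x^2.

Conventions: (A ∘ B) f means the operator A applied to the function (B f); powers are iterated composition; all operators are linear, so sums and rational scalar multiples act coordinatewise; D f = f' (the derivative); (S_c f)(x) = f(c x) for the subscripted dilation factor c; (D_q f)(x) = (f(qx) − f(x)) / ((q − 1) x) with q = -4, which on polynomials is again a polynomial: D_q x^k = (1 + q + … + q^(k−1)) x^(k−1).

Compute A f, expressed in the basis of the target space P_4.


the result is g(x) = -1230x^4 + 16/3

D f = 6x^5 - (16/3)x
S_{-1} D f = -6x^5 + (16/3)x
D_q S_{-1} D f = -1230x^4 + 16/3


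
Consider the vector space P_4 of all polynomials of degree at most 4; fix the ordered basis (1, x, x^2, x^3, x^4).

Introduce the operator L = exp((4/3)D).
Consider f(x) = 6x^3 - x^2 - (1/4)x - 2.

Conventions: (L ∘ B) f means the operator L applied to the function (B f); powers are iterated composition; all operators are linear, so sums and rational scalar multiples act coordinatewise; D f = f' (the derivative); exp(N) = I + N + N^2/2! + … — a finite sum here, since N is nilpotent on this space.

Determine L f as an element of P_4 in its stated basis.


order-1 term: 24x^2 - (8/3)x - 1/3
order-2 term: 32x - 16/9
order-3 term: 128/9
the series for exp((4/3)D) f terminates at order 3
exp((4/3)D) f = 6x^3 + 23x^2 + (349/12)x + 91/9

the image equals g(x) = 6x^3 + 23x^2 + (349/12)x + 91/9


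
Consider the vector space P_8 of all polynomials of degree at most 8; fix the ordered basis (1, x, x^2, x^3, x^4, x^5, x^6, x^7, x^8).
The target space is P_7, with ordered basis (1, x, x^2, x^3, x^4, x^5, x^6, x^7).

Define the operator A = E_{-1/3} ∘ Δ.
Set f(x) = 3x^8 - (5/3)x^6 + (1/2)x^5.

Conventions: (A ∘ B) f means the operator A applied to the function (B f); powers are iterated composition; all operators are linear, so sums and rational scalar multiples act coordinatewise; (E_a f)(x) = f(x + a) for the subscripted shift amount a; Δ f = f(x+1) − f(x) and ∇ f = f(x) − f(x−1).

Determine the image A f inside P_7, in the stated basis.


the result is g(x) = 24x^7 + 28x^6 + 46x^5 + (595/18)x^4 + (361/27)x^3 + (116/27)x^2 + (253/486)x + 59/1458

Δ f = 24x^7 + 84x^6 + 158x^5 + (375/2)x^4 + (419/3)x^3 + 64x^2 + (33/2)x + 11/6
E_{-1/3} Δ f = 24x^7 + 28x^6 + 46x^5 + (595/18)x^4 + (361/27)x^3 + (116/27)x^2 + (253/486)x + 59/1458


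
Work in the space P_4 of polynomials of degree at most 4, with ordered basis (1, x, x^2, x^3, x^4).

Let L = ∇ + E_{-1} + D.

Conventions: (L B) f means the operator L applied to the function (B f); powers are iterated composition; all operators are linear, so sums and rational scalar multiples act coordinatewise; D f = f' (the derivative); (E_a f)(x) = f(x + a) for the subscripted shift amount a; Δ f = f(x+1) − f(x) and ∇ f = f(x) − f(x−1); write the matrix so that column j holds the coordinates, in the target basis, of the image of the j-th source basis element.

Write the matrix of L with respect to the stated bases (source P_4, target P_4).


image of 1: 1
image of x: x + 1
image of x^2: x^2 + 2x
image of x^3: x^3 + 3x^2
image of x^4: x^4 + 4x^3
each image's coordinates form column j of the matrix

the matrix is [[1, 1, 0, 0, 0]; [0, 1, 2, 0, 0]; [0, 0, 1, 3, 0]; [0, 0, 0, 1, 4]; [0, 0, 0, 0, 1]] (rows listed top to bottom)


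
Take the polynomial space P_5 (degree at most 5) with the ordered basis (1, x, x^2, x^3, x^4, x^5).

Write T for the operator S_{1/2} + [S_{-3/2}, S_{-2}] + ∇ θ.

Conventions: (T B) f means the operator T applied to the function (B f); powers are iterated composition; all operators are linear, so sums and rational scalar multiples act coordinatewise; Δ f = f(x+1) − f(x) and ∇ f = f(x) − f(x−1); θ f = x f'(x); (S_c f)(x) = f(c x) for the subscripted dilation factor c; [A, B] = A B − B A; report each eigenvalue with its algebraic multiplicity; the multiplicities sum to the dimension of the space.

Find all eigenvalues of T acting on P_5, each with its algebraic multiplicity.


image of 1: 1
image of x: (1/2)x + 1
image of x^2: (1/4)x^2 + 4x - 2
image of x^3: (1/8)x^3 + 9x^2 - 9x + 3
image of x^4: (1/16)x^4 + 16x^3 - 24x^2 + 16x - 4
image of x^5: (1/32)x^5 + 25x^4 - 50x^3 + 50x^2 - 25x + 5
the matrix is upper triangular; its diagonal is (1, 1/2, 1/4, 1/8, 1/16, 1/32)
for a triangular matrix the eigenvalues are the diagonal entries, with algebraic multiplicity their repetition count

λ = 1/32 (multiplicity 1), λ = 1/16 (multiplicity 1), λ = 1/8 (multiplicity 1), λ = 1/4 (multiplicity 1), λ = 1/2 (multiplicity 1), λ = 1 (multiplicity 1)


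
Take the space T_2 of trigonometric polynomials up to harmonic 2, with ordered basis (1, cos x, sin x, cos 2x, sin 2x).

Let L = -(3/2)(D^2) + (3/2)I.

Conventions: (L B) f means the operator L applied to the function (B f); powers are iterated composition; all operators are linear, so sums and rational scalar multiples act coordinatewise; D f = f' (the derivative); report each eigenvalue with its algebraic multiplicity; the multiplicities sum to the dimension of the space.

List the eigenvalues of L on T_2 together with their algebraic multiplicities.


image of 1: 3/2
image of cos x: 3cos x
image of sin x: 3sin x
image of cos 2x: (15/2)cos 2x
image of sin 2x: (15/2)sin 2x
the matrix is diagonal; its diagonal is (3/2, 3, 3, 15/2, 15/2)
for a triangular matrix the eigenvalues are the diagonal entries, with algebraic multiplicity their repetition count

λ = 3/2 (multiplicity 1), λ = 3 (multiplicity 2), λ = 15/2 (multiplicity 2)


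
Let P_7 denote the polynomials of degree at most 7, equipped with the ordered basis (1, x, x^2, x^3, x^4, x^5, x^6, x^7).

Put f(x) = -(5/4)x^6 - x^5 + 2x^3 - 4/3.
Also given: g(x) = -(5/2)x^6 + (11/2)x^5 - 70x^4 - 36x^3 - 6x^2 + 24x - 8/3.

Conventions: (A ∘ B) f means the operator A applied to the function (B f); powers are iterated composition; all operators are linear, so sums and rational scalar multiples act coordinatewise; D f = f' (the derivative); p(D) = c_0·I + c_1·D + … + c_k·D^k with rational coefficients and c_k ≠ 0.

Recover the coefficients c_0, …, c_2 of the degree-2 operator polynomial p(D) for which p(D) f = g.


c_0 = 2, c_1 = -1, c_2 = 2

D^0 f = -(5/4)x^6 - x^5 + 2x^3 - 4/3
D^1 f = -(15/2)x^5 - 5x^4 + 6x^2
D^2 f = -(75/2)x^4 - 20x^3 + 12x
matching coefficients of g against c_0 f + c_1 Df + … from the top degree down determines the c_i
solution: c_0 = 2, c_1 = -1, c_2 = 2


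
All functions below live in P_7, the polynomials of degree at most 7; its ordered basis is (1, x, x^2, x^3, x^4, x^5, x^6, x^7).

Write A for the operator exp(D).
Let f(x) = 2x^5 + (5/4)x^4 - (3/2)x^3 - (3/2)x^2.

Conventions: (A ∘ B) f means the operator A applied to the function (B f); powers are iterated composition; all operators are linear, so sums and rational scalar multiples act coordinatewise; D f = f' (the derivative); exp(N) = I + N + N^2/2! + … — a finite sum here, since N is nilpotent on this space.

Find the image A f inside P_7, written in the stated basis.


the image equals g(x) = 2x^5 + (45/4)x^4 + (47/2)x^3 + (43/2)x^2 + (15/2)x + 1/4

order-1 term: 10x^4 + 5x^3 - (9/2)x^2 - 3x
order-2 term: 20x^3 + (15/2)x^2 - (9/2)x - 3/2
order-3 term: 20x^2 + 5x - 3/2
order-4 term: 10x + 5/4
order-5 term: 2
the series for exp(D) f terminates at order 5
exp(D) f = 2x^5 + (45/4)x^4 + (47/2)x^3 + (43/2)x^2 + (15/2)x + 1/4


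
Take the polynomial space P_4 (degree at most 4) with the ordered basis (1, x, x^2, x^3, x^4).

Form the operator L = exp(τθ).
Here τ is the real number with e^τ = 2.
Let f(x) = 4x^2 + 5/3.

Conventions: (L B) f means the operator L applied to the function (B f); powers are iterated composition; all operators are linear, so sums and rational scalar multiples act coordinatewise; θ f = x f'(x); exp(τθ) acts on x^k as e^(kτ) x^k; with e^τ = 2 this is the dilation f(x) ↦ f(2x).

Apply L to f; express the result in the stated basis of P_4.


the result is g(x) = 16x^2 + 5/3

exp(τθ) x^k = e^(kτ) x^k; with e^τ = 2 this sends x^k to 2^k x^k
x^2 ↦ 4 x^2
applying this coordinatewise to f: exp(τθ) f = 16x^2 + 5/3


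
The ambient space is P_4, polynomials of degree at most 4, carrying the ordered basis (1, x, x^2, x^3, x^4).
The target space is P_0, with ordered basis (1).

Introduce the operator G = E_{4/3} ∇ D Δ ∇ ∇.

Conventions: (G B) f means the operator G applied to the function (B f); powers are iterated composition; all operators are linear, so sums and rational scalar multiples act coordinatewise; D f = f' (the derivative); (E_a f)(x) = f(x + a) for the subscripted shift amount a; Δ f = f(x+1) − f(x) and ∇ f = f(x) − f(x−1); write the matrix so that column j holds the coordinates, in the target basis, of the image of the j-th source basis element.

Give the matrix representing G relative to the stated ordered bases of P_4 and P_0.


image of 1: 0
image of x: 0
image of x^2: 0
image of x^3: 0
image of x^4: 0
each image's coordinates form column j of the matrix

the matrix is [[0, 0, 0, 0, 0]] (rows listed top to bottom)


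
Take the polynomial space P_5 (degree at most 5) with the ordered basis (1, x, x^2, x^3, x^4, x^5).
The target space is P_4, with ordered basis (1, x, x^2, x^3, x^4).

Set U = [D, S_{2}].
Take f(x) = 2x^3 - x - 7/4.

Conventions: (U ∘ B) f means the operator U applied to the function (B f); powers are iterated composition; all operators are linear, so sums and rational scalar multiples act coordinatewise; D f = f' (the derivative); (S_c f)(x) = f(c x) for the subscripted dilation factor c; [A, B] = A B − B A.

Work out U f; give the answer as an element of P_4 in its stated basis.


S_{2} f = 16x^3 - 2x - 7/4
D S_{2} f = 48x^2 - 2
D f = 6x^2 - 1
S_{2} D f = 24x^2 - 1
[D, S_{2}] f = 24x^2 - 1

the image equals g(x) = 24x^2 - 1


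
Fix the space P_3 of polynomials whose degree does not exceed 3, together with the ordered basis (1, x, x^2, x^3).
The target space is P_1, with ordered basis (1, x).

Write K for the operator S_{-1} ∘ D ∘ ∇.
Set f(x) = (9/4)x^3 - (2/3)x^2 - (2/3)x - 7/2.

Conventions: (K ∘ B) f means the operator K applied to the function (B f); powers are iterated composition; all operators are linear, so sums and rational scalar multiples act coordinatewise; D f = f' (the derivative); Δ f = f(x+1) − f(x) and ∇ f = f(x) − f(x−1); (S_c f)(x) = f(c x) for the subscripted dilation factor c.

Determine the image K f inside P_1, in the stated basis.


g(x) = -(27/2)x - 97/12

∇ f = (27/4)x^2 - (97/12)x + 9/4
D ∇ f = (27/2)x - 97/12
S_{-1} D ∇ f = -(27/2)x - 97/12


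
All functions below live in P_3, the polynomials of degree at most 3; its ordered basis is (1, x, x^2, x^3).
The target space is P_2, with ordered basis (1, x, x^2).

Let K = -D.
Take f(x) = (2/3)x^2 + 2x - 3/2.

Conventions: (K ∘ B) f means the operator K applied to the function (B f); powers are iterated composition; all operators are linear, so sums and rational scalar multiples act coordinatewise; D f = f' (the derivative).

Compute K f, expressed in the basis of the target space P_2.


g(x) = -(4/3)x - 2

D f = (4/3)x + 2
(-D) f = -(4/3)x - 2


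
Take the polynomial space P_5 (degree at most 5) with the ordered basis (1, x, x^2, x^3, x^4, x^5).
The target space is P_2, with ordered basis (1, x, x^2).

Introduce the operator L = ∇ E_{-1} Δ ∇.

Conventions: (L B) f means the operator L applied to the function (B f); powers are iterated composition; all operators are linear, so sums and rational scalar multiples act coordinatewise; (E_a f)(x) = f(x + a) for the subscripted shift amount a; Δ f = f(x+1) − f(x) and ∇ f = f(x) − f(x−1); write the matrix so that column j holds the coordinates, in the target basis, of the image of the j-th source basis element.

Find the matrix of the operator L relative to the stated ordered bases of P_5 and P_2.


image of 1: 0
image of x: 0
image of x^2: 0
image of x^3: 6
image of x^4: 24x - 36
image of x^5: 60x^2 - 180x + 150
each image's coordinates form column j of the matrix

the matrix is [[0, 0, 0, 6, -36, 150]; [0, 0, 0, 0, 24, -180]; [0, 0, 0, 0, 0, 60]] (rows listed top to bottom)


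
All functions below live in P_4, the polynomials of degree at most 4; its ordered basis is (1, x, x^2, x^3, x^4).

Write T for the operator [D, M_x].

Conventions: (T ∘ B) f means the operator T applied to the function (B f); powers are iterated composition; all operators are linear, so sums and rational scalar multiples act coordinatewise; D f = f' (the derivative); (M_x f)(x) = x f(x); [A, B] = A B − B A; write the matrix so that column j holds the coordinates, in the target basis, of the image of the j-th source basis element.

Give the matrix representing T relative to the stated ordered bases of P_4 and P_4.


image of 1: 1
image of x: x
image of x^2: x^2
image of x^3: x^3
image of x^4: x^4
each image's coordinates form column j of the matrix

the matrix is [[1, 0, 0, 0, 0]; [0, 1, 0, 0, 0]; [0, 0, 1, 0, 0]; [0, 0, 0, 1, 0]; [0, 0, 0, 0, 1]] (rows listed top to bottom)


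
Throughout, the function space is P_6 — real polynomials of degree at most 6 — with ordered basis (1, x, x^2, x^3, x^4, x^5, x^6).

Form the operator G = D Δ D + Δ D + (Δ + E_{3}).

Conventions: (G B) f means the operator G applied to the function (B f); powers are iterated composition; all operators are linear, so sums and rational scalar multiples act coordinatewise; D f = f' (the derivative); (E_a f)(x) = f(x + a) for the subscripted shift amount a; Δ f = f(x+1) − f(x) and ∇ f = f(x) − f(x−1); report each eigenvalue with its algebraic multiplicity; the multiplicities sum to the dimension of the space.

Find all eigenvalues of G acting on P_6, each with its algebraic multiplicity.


image of 1: 1
image of x: x + 4
image of x^2: x^2 + 8x + 12
image of x^3: x^3 + 12x^2 + 36x + 37
image of x^4: x^4 + 16x^3 + 72x^2 + 148x + 98
image of x^5: x^5 + 20x^4 + 120x^3 + 370x^2 + 490x + 269
image of x^6: x^6 + 24x^5 + 180x^4 + 740x^3 + 1470x^2 + 1614x + 766
the matrix is upper triangular; its diagonal is (1, 1, 1, 1, 1, 1, 1)
for a triangular matrix the eigenvalues are the diagonal entries, with algebraic multiplicity their repetition count

λ = 1 (multiplicity 7)


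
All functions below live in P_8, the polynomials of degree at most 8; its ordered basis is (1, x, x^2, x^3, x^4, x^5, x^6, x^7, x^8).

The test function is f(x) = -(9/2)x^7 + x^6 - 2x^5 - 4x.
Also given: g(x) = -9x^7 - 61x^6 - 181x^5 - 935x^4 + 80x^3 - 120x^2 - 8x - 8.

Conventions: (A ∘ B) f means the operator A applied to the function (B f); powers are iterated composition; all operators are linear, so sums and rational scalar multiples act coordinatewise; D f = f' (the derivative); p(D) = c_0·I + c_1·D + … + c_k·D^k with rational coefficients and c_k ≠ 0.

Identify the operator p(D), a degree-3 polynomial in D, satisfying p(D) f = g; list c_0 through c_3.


D^0 f = -(9/2)x^7 + x^6 - 2x^5 - 4x
D^1 f = -(63/2)x^6 + 6x^5 - 10x^4 - 4
D^2 f = -189x^5 + 30x^4 - 40x^3
D^3 f = -945x^4 + 120x^3 - 120x^2
matching coefficients of g against c_0 f + c_1 Df + … from the top degree down determines the c_i
solution: c_0 = 2, c_1 = 2, c_2 = 1, c_3 = 1

c_0 = 2, c_1 = 2, c_2 = 1, c_3 = 1


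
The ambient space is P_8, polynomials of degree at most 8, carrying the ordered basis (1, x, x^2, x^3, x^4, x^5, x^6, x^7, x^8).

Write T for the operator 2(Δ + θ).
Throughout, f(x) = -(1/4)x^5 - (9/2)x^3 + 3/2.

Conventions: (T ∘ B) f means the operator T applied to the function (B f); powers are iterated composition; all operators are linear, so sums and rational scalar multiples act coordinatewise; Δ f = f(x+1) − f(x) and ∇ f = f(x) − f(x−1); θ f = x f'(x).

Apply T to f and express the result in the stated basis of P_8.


the image equals g(x) = -(5/2)x^5 - (5/2)x^4 - 32x^3 - 32x^2 - (59/2)x - 19/2

Δ f = -(5/4)x^4 - (5/2)x^3 - 16x^2 - (59/4)x - 19/4
θ f = -(5/4)x^5 - (27/2)x^3
(Δ + θ) f = -(5/4)x^5 - (5/4)x^4 - 16x^3 - 16x^2 - (59/4)x - 19/4
(2(Δ + θ)) f = -(5/2)x^5 - (5/2)x^4 - 32x^3 - 32x^2 - (59/2)x - 19/2


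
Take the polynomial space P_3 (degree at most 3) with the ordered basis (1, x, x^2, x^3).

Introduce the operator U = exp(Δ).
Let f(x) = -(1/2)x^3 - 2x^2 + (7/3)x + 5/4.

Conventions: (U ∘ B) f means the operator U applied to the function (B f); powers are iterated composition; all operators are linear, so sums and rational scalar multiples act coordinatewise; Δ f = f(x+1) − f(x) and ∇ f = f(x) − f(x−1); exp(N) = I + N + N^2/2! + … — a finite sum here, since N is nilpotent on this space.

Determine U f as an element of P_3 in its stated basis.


the image equals g(x) = -(1/2)x^3 - (7/2)x^2 - (14/3)x - 35/12

order-1 term: -(3/2)x^2 - (11/2)x - 1/6
order-2 term: -(3/2)x - 7/2
order-3 term: -1/2
the series for exp(Δ) f terminates at order 3
exp(Δ) f = -(1/2)x^3 - (7/2)x^2 - (14/3)x - 35/12


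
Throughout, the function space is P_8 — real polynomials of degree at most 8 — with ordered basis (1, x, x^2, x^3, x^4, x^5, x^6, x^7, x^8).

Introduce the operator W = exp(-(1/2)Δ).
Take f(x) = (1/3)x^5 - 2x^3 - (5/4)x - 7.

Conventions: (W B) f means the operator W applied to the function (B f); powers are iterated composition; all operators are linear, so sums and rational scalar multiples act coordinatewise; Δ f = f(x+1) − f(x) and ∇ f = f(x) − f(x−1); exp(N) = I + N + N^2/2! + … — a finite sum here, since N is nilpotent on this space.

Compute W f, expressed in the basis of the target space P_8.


g(x) = (1/3)x^5 - (5/6)x^4 - (17/6)x^3 + (41/12)x^2 + (19/16)x - 613/96

order-1 term: -(5/6)x^4 - (5/3)x^3 + (4/3)x^2 + (13/6)x + 35/24
order-2 term: (5/6)x^3 + (5/2)x^2 + (17/12)x - 1/4
order-3 term: -(5/12)x^2 - (5/4)x - 19/24
order-4 term: (5/48)x + 5/24
order-5 term: -1/96
the series for exp(-(1/2)Δ) f terminates at order 5
exp(-(1/2)Δ) f = (1/3)x^5 - (5/6)x^4 - (17/6)x^3 + (41/12)x^2 + (19/16)x - 613/96


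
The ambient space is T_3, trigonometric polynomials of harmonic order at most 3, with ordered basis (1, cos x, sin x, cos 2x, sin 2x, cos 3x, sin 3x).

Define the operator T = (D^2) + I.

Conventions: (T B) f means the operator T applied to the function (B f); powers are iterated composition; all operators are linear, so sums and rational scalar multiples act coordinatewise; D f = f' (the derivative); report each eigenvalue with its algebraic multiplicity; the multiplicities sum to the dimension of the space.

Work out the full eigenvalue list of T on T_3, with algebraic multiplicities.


image of 1: 1
image of cos x: 0
image of sin x: 0
image of cos 2x: -3cos 2x
image of sin 2x: -3sin 2x
image of cos 3x: -8cos 3x
image of sin 3x: -8sin 3x
the matrix is diagonal; its diagonal is (1, 0, 0, -3, -3, -8, -8)
for a triangular matrix the eigenvalues are the diagonal entries, with algebraic multiplicity their repetition count

λ = -8 (multiplicity 2), λ = -3 (multiplicity 2), λ = 0 (multiplicity 2), λ = 1 (multiplicity 1)


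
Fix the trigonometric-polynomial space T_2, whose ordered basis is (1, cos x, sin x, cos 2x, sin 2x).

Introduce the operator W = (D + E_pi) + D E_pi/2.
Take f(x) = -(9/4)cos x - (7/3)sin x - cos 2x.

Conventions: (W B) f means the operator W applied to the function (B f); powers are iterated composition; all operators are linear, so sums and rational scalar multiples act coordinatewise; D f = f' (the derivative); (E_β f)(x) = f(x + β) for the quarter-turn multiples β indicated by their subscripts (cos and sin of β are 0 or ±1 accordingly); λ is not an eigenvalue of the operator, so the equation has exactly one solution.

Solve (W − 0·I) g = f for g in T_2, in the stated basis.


write g with unknown coordinates in the stated basis and equate coefficients in (W − 0·I) g = f
solving from the highest basis element down gives g = (41/30)cos x + (29/60)sin x - cos 2x
check: W g = -(9/4)cos x - (7/3)sin x - cos 2x
so W g − 0·g = -(9/4)cos x - (7/3)sin x - cos 2x = f ✓

the result is g(x) = (41/30)cos x + (29/60)sin x - cos 2x


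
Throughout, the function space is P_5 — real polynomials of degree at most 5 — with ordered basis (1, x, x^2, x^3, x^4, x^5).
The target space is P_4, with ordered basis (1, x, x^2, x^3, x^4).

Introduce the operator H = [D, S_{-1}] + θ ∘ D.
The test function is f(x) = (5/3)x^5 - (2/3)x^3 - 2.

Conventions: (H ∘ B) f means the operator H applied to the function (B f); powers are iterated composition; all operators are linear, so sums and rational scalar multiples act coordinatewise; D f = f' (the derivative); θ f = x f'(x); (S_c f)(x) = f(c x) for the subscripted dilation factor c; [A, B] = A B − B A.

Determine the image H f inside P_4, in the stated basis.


the image equals g(x) = (50/3)x^4

S_{-1} f = -(5/3)x^5 + (2/3)x^3 - 2
D S_{-1} f = -(25/3)x^4 + 2x^2
D f = (25/3)x^4 - 2x^2
S_{-1} D f = (25/3)x^4 - 2x^2
[D, S_{-1}] f = -(50/3)x^4 + 4x^2
D f = (25/3)x^4 - 2x^2
θ D f = (100/3)x^4 - 4x^2
([D, S_{-1}] + θ ∘ D) f = (50/3)x^4


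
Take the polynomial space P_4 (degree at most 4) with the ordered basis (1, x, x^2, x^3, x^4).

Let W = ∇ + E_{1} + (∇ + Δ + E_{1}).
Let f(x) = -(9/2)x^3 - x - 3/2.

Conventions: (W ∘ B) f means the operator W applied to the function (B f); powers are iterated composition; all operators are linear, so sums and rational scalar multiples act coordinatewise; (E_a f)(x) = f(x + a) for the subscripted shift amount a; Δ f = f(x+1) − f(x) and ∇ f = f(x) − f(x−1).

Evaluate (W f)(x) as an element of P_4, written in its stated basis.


the image equals g(x) = -9x^3 - (135/2)x^2 - (31/2)x - 61/2

∇ f = -(27/2)x^2 + (27/2)x - 11/2
E_{1} f = -(9/2)x^3 - (27/2)x^2 - (29/2)x - 7
∇ f = -(27/2)x^2 + (27/2)x - 11/2
Δ f = -(27/2)x^2 - (27/2)x - 11/2
E_{1} f = -(9/2)x^3 - (27/2)x^2 - (29/2)x - 7
(∇ + Δ + E_{1}) f = -(9/2)x^3 - (81/2)x^2 - (29/2)x - 18
(∇ + E_{1} + (∇ + Δ + E_{1})) f = -9x^3 - (135/2)x^2 - (31/2)x - 61/2


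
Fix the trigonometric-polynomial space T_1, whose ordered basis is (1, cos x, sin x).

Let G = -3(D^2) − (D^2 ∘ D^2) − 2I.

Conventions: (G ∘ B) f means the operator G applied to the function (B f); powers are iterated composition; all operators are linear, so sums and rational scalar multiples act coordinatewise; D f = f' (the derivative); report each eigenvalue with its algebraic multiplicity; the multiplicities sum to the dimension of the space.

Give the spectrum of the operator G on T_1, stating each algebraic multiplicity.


λ = -2 (multiplicity 1), λ = 0 (multiplicity 2)

image of 1: -2
image of cos x: 0
image of sin x: 0
the matrix is diagonal; its diagonal is (-2, 0, 0)
for a triangular matrix the eigenvalues are the diagonal entries, with algebraic multiplicity their repetition count


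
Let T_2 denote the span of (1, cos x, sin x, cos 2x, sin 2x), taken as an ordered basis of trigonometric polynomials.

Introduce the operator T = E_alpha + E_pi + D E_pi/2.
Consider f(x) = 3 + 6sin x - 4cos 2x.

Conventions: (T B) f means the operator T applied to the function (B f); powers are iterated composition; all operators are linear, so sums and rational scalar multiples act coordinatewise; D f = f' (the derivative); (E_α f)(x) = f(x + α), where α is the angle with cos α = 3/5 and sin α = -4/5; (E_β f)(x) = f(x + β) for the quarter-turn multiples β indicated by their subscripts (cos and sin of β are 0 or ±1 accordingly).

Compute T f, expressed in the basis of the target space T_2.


the image equals g(x) = 6 - (24/5)cos x - (42/5)sin x - (72/25)cos 2x - (296/25)sin 2x

E_alpha f = 3 - (24/5)cos x + (18/5)sin x + (28/25)cos 2x - (96/25)sin 2x
E_pi f = 3 - 6sin x - 4cos 2x
E_pi/2 f = 3 + 6cos x + 4cos 2x
D E_pi/2 f = -6sin x - 8sin 2x
(E_alpha + E_pi + D E_pi/2) f = 6 - (24/5)cos x - (42/5)sin x - (72/25)cos 2x - (296/25)sin 2x


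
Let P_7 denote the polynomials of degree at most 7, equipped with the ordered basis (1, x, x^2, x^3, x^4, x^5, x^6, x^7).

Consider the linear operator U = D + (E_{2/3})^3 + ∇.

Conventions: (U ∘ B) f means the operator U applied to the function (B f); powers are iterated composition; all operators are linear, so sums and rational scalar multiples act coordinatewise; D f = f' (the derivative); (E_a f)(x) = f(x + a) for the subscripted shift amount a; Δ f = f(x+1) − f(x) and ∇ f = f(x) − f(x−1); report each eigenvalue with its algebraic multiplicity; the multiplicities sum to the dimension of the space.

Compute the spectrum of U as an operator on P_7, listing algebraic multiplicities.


λ = 1 (multiplicity 8)

image of 1: 1
image of x: x + 4
image of x^2: x^2 + 8x + 3
image of x^3: x^3 + 12x^2 + 9x + 9
image of x^4: x^4 + 16x^3 + 18x^2 + 36x + 15
image of x^5: x^5 + 20x^4 + 30x^3 + 90x^2 + 75x + 33
image of x^6: x^6 + 24x^5 + 45x^4 + 180x^3 + 225x^2 + 198x + 63
image of x^7: x^7 + 28x^6 + 63x^5 + 315x^4 + 525x^3 + 693x^2 + 441x + 129
the matrix is upper triangular; its diagonal is (1, 1, 1, 1, 1, 1, 1, 1)
for a triangular matrix the eigenvalues are the diagonal entries, with algebraic multiplicity their repetition count


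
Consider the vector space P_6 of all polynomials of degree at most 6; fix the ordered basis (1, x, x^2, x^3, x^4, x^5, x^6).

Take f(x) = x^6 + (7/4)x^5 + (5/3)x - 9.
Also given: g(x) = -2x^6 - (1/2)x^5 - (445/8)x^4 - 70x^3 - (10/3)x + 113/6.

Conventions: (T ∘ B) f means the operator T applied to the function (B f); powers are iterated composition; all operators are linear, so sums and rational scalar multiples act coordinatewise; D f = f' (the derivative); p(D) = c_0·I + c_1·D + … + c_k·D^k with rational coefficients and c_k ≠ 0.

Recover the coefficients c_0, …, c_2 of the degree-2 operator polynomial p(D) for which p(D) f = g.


p(D) = -2·I + (1/2)·D − 2·D^2, i.e. c_0 = -2, c_1 = 1/2, c_2 = -2

D^0 f = x^6 + (7/4)x^5 + (5/3)x - 9
D^1 f = 6x^5 + (35/4)x^4 + 5/3
D^2 f = 30x^4 + 35x^3
matching coefficients of g against c_0 f + c_1 Df + … from the top degree down determines the c_i
solution: c_0 = -2, c_1 = 1/2, c_2 = -2


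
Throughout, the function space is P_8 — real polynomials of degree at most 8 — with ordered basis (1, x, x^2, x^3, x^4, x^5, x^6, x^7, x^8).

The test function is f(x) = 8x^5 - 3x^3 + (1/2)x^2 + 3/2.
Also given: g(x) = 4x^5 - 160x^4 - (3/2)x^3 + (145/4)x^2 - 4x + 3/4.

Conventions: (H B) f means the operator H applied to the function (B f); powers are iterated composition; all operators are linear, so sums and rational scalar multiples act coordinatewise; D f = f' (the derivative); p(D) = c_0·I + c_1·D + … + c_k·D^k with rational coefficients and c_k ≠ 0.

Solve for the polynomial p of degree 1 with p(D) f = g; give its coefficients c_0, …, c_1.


c_0 = 1/2, c_1 = -4

D^0 f = 8x^5 - 3x^3 + (1/2)x^2 + 3/2
D^1 f = 40x^4 - 9x^2 + x
matching coefficients of g against c_0 f + c_1 Df + … from the top degree down determines the c_i
solution: c_0 = 1/2, c_1 = -4


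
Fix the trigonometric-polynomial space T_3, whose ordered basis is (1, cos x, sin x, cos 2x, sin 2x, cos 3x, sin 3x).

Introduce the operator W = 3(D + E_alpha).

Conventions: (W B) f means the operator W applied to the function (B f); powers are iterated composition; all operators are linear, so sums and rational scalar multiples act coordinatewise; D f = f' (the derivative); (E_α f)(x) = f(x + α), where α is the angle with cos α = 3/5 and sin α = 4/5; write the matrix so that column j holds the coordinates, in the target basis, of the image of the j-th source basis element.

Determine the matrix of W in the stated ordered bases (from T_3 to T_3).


image of 1: 3
image of cos x: (9/5)cos x - (27/5)sin x
image of sin x: (27/5)cos x + (9/5)sin x
image of cos 2x: -(21/25)cos 2x - (222/25)sin 2x
image of sin 2x: (222/25)cos 2x - (21/25)sin 2x
image of cos 3x: -(351/125)cos 3x - (1257/125)sin 3x
image of sin 3x: (1257/125)cos 3x - (351/125)sin 3x
each image's coordinates form column j of the matrix

the matrix is [[3, 0, 0, 0, 0, 0, 0]; [0, 9/5, 27/5, 0, 0, 0, 0]; [0, -27/5, 9/5, 0, 0, 0, 0]; [0, 0, 0, -21/25, 222/25, 0, 0]; [0, 0, 0, -222/25, -21/25, 0, 0]; [0, 0, 0, 0, 0, -351/125, 1257/125]; [0, 0, 0, 0, 0, -1257/125, -351/125]] (rows listed top to bottom)


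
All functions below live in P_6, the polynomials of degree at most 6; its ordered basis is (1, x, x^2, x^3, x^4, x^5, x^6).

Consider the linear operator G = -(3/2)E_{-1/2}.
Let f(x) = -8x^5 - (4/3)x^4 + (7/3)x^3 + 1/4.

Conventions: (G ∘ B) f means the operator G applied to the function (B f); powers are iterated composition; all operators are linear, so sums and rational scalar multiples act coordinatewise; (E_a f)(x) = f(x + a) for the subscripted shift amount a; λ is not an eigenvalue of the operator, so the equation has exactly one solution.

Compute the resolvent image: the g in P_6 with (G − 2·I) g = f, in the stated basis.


write g with unknown coordinates in the stated basis and equate coefficients in (G − 2·I) g = f
solving from the highest basis element down gives g = (16/7)x^5 + (416/147)x^4 - (710/1029)x^3 - (2493/2401)x^2 + (2591/33614)x - 12149/470596
check: G g = -(24/7)x^5 + (212/49)x^4 + (327/343)x^3 - (4986/2401)x^2 + (2591/16807)x + 93351/470596
so G g − 2·g = -8x^5 - (4/3)x^4 + (7/3)x^3 + 1/4 = f ✓

g(x) = (16/7)x^5 + (416/147)x^4 - (710/1029)x^3 - (2493/2401)x^2 + (2591/33614)x - 12149/470596


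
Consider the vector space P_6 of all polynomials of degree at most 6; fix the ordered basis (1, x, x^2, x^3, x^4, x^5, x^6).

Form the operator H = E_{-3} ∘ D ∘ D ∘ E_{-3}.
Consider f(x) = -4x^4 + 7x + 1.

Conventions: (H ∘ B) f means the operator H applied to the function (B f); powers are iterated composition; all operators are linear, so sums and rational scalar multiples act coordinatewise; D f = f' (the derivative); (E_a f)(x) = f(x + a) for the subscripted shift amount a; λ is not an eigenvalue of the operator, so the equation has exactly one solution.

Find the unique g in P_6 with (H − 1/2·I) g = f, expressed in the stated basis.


the result is g(x) = 8x^4 + 192x^2 - 2318x + 7678

write g with unknown coordinates in the stated basis and equate coefficients in (H − 1/2·I) g = f
solving from the highest basis element down gives g = 8x^4 + 192x^2 - 2318x + 7678
check: H g = 96x^2 - 1152x + 3840
so H g − 1/2·g = -4x^4 + 7x + 1 = f ✓


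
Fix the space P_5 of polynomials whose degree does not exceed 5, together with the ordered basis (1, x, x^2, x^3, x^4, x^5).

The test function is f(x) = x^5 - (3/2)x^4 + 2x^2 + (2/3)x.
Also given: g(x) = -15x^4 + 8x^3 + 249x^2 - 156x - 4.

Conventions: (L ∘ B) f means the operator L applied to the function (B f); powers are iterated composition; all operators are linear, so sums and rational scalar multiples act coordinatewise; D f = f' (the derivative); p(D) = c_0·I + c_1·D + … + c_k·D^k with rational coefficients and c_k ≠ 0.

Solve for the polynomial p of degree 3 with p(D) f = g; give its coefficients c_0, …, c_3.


p(D) = -3·D − (1/2)·D^2 + 4·D^3, i.e. c_0 = 0, c_1 = -3, c_2 = -1/2, c_3 = 4

D^0 f = x^5 - (3/2)x^4 + 2x^2 + (2/3)x
D^1 f = 5x^4 - 6x^3 + 4x + 2/3
D^2 f = 20x^3 - 18x^2 + 4
D^3 f = 60x^2 - 36x
matching coefficients of g against c_0 f + c_1 Df + … from the top degree down determines the c_i
solution: c_0 = 0, c_1 = -3, c_2 = -1/2, c_3 = 4


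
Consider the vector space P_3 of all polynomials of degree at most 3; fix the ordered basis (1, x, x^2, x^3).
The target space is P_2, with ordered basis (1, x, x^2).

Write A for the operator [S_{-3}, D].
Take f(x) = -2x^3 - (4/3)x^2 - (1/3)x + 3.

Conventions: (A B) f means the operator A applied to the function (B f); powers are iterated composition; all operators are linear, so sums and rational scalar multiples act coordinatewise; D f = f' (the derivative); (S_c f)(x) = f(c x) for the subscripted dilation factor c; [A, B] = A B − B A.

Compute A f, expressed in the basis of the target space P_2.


the result is g(x) = -216x^2 + 32x - 4/3

D f = -6x^2 - (8/3)x - 1/3
S_{-3} D f = -54x^2 + 8x - 1/3
S_{-3} f = 54x^3 - 12x^2 + x + 3
D S_{-3} f = 162x^2 - 24x + 1
[S_{-3}, D] f = -216x^2 + 32x - 4/3


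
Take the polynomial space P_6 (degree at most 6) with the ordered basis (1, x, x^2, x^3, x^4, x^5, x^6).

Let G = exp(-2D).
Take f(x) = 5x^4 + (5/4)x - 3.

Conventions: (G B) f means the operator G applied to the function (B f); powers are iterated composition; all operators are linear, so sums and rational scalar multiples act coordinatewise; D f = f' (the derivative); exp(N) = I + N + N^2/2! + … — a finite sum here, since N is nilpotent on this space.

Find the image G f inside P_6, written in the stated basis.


the result is g(x) = 5x^4 - 40x^3 + 120x^2 - (635/4)x + 149/2

order-1 term: -40x^3 - 5/2
order-2 term: 120x^2
order-3 term: -160x
order-4 term: 80
the series for exp(-2D) f terminates at order 4
exp(-2D) f = 5x^4 - 40x^3 + 120x^2 - (635/4)x + 149/2


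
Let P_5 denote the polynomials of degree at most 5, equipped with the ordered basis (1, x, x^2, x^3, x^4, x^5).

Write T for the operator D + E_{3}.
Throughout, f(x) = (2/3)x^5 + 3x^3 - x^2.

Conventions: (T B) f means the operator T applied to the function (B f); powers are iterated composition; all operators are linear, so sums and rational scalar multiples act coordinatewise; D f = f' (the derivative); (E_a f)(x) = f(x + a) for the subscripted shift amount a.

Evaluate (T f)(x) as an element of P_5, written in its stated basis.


D f = (10/3)x^4 + 9x^2 - 2x
E_{3} f = (2/3)x^5 + 10x^4 + 63x^3 + 206x^2 + 345x + 234
(D + E_{3}) f = (2/3)x^5 + (40/3)x^4 + 63x^3 + 215x^2 + 343x + 234

g(x) = (2/3)x^5 + (40/3)x^4 + 63x^3 + 215x^2 + 343x + 234


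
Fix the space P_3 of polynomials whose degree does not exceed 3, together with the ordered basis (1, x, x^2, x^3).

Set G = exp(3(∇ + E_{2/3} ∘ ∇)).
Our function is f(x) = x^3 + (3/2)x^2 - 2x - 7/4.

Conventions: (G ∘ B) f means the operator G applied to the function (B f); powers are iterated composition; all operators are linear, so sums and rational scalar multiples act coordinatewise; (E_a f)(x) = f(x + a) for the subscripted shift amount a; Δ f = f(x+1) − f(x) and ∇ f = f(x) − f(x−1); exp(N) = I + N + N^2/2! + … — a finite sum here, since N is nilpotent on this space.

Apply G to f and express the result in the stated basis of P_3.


order-1 term: 18x^2 + 12x - 11
order-2 term: 108x + 18
order-3 term: 216
the series for exp(3(∇ + E_{2/3} ∘ ∇)) f terminates at order 3
exp(3(∇ + E_{2/3} ∘ ∇)) f = x^3 + (39/2)x^2 + 118x + 885/4

the result is g(x) = x^3 + (39/2)x^2 + 118x + 885/4


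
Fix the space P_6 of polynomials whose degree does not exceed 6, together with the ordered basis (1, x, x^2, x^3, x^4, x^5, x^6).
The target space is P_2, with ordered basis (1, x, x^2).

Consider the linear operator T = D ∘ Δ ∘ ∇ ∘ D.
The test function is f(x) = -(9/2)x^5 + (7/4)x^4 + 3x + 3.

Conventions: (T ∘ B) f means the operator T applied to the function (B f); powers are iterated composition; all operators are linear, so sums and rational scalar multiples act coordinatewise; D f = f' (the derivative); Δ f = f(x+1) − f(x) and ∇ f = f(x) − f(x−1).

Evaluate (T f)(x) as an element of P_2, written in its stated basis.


g(x) = -540x + 42

D f = -(45/2)x^4 + 7x^3 + 3
∇ D f = -90x^3 + 156x^2 - 111x + 59/2
Δ ∇ D f = -270x^2 + 42x - 45
D (Δ ∘ ∇ ∘ D) f = -540x + 42
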